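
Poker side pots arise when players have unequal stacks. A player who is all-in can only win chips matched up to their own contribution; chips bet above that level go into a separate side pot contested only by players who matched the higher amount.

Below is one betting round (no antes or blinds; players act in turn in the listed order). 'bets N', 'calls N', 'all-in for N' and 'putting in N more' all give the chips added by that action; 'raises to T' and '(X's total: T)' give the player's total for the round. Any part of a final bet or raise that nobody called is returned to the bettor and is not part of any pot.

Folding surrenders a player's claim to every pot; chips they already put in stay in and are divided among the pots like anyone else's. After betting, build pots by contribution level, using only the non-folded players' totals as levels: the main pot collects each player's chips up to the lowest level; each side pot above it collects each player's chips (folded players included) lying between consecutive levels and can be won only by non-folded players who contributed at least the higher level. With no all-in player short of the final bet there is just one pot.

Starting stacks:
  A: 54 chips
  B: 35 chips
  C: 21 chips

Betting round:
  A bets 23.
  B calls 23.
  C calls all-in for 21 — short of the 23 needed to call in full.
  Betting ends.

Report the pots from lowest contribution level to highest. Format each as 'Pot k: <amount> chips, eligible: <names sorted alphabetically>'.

Contributions: A=23, B=23, C=21
Pot levels (distinct totals of non-folded players): 21, 23
Layer 1-21: 21 each from A, B, C = 21*3 = 63 chips; eligible A, B, C
Layer 22-23: 2 each from A, B = 2*2 = 4 chips; eligible A, B

Pot 1: 63 chips, eligible: A, B, C
Pot 2: 4 chips, eligible: A, B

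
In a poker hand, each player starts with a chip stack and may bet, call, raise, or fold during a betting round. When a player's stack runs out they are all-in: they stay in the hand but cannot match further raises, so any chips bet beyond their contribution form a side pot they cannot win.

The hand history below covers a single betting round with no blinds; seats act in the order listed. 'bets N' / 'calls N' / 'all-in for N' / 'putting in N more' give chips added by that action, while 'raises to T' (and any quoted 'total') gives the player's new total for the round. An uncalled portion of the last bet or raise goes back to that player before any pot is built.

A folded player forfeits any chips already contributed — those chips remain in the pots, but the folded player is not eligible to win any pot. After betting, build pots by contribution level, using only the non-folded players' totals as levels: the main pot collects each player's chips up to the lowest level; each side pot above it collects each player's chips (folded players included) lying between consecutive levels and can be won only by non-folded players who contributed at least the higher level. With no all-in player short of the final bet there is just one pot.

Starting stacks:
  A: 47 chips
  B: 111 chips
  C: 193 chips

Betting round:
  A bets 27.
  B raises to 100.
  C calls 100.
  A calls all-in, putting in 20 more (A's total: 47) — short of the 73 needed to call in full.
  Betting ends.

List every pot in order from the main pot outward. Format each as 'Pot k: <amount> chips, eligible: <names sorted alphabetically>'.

Pot 1: 141 chips, eligible: A, B, C
Pot 2: 106 chips, eligible: B, C

Derivation:
Contributions: A=47, B=100, C=100
Pot levels (distinct totals of non-folded players): 47, 100
Layer 1-47: 47 each from A, B, C = 47*3 = 141 chips; eligible A, B, C
Layer 48-100: 53 each from B, C = 53*2 = 106 chips; eligible B, C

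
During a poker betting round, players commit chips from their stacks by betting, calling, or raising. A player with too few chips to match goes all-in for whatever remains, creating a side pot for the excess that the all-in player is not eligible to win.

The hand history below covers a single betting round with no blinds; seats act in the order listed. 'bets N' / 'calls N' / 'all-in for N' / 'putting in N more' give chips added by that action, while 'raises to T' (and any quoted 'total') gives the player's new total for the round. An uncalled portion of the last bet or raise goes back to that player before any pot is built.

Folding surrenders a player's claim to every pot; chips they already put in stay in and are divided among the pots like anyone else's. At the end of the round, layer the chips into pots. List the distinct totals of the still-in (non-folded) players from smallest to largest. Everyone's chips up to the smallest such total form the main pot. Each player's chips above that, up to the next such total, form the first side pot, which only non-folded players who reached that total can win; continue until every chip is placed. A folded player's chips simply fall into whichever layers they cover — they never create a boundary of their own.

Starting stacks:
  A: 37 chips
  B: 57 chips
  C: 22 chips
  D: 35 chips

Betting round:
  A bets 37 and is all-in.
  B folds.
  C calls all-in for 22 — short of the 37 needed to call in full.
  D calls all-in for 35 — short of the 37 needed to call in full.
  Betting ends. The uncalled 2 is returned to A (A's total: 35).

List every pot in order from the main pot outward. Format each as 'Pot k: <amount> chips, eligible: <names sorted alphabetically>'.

Contributions (after 2 returned to A): A=35, C=22, D=35
Folded: B
Pot levels (distinct totals of non-folded players): 22, 35
Layer 1-22: 22 each from A, C, D = 22*3 = 66 chips; eligible A, C, D
Layer 23-35: 13 each from A, D = 13*2 = 26 chips; eligible A, D

Pot 1: 66 chips, eligible: A, C, D
Pot 2: 26 chips, eligible: A, D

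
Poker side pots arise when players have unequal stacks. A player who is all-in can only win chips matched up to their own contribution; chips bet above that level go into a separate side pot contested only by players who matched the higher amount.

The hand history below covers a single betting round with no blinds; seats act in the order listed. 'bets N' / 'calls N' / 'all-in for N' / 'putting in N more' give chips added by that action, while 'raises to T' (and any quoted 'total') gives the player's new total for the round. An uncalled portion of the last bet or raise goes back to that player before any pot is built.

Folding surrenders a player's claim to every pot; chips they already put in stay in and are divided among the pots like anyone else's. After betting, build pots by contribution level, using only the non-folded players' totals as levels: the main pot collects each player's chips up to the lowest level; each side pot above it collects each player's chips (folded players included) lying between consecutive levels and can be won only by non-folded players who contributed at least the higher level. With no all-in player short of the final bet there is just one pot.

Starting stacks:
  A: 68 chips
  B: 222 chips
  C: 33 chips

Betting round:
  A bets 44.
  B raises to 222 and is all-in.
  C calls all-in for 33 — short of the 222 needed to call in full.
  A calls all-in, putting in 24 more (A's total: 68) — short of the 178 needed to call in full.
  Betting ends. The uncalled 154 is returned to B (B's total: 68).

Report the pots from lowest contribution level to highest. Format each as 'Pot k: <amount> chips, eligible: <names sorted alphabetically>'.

Pot 1: 99 chips, eligible: A, B, C
Pot 2: 70 chips, eligible: A, B

Derivation:
Contributions (after 154 returned to B): A=68, B=68, C=33
Pot levels (distinct totals of non-folded players): 33, 68
Layer 1-33: 33 each from A, B, C = 33*3 = 99 chips; eligible A, B, C
Layer 34-68: 35 each from A, B = 35*2 = 70 chips; eligible A, B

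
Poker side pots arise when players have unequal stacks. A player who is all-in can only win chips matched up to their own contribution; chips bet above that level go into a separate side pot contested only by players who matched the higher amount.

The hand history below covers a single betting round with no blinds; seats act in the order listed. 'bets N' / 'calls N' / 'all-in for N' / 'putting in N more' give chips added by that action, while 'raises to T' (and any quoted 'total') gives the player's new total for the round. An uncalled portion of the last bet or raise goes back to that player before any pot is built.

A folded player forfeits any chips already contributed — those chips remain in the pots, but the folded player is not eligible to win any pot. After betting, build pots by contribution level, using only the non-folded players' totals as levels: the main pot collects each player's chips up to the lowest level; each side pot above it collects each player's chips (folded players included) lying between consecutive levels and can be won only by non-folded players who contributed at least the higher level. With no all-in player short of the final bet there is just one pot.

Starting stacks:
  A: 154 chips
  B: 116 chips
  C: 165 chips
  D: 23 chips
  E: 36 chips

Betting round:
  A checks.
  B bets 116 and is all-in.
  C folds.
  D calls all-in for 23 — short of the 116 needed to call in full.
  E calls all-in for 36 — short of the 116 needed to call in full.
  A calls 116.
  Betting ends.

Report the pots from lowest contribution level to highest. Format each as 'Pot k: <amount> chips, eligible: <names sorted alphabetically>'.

Contributions: A=116, B=116, D=23, E=36
Folded: C
Pot levels (distinct totals of non-folded players): 23, 36, 116
Layer 1-23: 23 each from A, B, D, E = 23*4 = 92 chips; eligible A, B, D, E
Layer 24-36: 13 each from A, B, E = 13*3 = 39 chips; eligible A, B, E
Layer 37-116: 80 each from A, B = 80*2 = 160 chips; eligible A, B

Pot 1: 92 chips, eligible: A, B, D, E
Pot 2: 39 chips, eligible: A, B, E
Pot 3: 160 chips, eligible: A, B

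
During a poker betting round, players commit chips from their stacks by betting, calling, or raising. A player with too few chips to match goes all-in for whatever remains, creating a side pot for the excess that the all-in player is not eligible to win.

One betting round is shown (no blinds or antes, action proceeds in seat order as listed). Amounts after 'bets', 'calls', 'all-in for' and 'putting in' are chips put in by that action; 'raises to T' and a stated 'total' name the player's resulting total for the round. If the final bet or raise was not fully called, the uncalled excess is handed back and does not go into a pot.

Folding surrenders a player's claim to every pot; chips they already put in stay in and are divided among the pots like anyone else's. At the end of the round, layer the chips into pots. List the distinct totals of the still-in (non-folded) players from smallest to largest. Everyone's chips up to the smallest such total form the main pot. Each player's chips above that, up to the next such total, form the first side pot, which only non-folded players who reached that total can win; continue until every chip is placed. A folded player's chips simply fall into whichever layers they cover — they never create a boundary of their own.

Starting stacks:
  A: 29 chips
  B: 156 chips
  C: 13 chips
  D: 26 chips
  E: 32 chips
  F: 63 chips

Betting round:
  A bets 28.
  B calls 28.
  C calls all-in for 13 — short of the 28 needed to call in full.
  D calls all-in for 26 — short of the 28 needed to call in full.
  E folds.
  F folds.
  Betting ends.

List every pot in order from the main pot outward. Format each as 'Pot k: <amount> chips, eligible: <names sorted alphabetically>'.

Contributions: A=28, B=28, C=13, D=26
Folded: E, F
Pot levels (distinct totals of non-folded players): 13, 26, 28
Layer 1-13: 13 each from A, B, C, D = 13*4 = 52 chips; eligible A, B, C, D
Layer 14-26: 13 each from A, B, D = 13*3 = 39 chips; eligible A, B, D
Layer 27-28: 2 each from A, B = 2*2 = 4 chips; eligible A, B

Pot 1: 52 chips, eligible: A, B, C, D
Pot 2: 39 chips, eligible: A, B, D
Pot 3: 4 chips, eligible: A, B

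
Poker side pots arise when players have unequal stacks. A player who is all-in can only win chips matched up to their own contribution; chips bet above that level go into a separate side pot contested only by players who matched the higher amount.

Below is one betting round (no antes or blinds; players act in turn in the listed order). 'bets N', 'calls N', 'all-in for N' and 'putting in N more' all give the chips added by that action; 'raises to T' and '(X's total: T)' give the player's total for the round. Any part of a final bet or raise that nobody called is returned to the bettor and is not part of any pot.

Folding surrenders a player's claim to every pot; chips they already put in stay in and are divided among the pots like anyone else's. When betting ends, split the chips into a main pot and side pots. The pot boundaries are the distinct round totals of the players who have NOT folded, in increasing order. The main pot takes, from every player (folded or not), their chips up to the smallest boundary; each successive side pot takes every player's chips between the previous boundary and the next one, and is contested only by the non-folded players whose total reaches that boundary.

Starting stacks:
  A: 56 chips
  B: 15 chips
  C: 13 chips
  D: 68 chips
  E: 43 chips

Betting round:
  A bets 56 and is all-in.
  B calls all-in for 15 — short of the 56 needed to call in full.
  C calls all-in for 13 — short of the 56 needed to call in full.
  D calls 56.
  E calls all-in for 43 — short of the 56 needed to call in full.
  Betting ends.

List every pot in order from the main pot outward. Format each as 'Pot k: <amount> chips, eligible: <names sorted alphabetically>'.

Pot 1: 65 chips, eligible: A, B, C, D, E
Pot 2: 8 chips, eligible: A, B, D, E
Pot 3: 84 chips, eligible: A, D, E
Pot 4: 26 chips, eligible: A, D

Derivation:
Contributions: A=56, B=15, C=13, D=56, E=43
Pot levels (distinct totals of non-folded players): 13, 15, 43, 56
Layer 1-13: 13 each from A, B, C, D, E = 13*5 = 65 chips; eligible A, B, C, D, E
Layer 14-15: 2 each from A, B, D, E = 2*4 = 8 chips; eligible A, B, D, E
Layer 16-43: 28 each from A, D, E = 28*3 = 84 chips; eligible A, D, E
Layer 44-56: 13 each from A, D = 13*2 = 26 chips; eligible A, D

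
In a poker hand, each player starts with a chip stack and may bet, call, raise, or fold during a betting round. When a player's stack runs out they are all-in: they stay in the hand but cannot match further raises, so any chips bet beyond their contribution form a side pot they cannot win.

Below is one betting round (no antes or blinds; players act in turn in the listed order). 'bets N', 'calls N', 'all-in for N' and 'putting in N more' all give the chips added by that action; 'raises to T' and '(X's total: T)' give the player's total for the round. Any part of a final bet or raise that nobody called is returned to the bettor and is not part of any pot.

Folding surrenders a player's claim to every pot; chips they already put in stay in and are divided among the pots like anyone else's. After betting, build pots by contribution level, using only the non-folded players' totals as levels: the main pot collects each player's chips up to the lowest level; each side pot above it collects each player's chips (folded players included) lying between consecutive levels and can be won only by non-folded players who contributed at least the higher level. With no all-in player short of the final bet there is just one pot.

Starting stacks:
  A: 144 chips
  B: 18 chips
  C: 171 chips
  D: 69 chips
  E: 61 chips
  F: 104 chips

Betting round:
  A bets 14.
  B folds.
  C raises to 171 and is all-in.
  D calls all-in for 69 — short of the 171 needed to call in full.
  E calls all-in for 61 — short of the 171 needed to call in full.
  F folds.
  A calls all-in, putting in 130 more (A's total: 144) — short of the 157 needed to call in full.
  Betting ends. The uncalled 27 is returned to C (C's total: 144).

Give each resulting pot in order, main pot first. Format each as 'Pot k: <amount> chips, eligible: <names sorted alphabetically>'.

Pot 1: 244 chips, eligible: A, C, D, E
Pot 2: 24 chips, eligible: A, C, D
Pot 3: 150 chips, eligible: A, C

Derivation:
Contributions (after 27 returned to C): A=144, C=144, D=69, E=61
Folded: B, F
Pot levels (distinct totals of non-folded players): 61, 69, 144
Layer 1-61: 61 each from A, C, D, E = 61*4 = 244 chips; eligible A, C, D, E
Layer 62-69: 8 each from A, C, D = 8*3 = 24 chips; eligible A, C, D
Layer 70-144: 75 each from A, C = 75*2 = 150 chips; eligible A, C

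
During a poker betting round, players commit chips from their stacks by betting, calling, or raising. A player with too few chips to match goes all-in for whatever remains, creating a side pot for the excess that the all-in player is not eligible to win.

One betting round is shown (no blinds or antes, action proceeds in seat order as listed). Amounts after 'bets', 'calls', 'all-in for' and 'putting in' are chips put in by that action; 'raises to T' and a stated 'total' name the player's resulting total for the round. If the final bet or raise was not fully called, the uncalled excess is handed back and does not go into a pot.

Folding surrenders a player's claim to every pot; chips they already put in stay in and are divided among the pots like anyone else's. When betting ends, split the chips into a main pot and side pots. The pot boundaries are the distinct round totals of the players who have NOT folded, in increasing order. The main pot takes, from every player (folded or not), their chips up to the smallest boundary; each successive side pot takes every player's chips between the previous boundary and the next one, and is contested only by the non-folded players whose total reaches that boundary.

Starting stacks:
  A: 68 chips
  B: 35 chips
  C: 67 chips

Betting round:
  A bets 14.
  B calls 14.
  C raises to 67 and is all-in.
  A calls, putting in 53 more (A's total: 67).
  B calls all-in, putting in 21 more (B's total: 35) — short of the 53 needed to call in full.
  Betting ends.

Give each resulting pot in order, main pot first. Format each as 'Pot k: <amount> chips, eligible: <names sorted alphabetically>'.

Contributions: A=67, B=35, C=67
Pot levels (distinct totals of non-folded players): 35, 67
Layer 1-35: 35 each from A, B, C = 35*3 = 105 chips; eligible A, B, C
Layer 36-67: 32 each from A, C = 32*2 = 64 chips; eligible A, C

Pot 1: 105 chips, eligible: A, B, C
Pot 2: 64 chips, eligible: A, C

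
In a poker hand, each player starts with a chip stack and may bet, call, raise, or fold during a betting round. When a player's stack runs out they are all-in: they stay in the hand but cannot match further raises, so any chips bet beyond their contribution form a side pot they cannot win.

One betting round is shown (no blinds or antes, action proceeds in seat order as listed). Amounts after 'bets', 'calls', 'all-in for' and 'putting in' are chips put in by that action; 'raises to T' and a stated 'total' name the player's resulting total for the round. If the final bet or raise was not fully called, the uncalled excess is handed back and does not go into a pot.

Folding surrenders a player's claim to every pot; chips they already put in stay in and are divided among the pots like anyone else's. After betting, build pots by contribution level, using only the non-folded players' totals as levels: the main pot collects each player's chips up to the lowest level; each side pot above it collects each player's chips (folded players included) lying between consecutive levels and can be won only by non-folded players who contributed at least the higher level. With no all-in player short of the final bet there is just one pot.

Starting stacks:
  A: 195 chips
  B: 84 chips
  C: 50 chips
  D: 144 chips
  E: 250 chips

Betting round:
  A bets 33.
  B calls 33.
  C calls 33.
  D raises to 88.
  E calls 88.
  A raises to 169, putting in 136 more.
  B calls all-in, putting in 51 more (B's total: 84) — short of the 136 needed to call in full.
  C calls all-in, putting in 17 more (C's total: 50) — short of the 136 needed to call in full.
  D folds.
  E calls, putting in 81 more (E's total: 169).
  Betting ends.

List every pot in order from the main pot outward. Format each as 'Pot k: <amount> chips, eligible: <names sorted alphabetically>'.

Contributions: A=169, B=84, C=50, D=88, E=169
Folded: D
Pot levels (distinct totals of non-folded players): 50, 84, 169
Layer 1-50: 50 each from A, B, C, D, E = 50*5 = 250 chips; eligible A, B, C, E
Layer 51-84: 34 each from A, B, D, E = 34*4 = 136 chips; eligible A, B, E
Layer 85-169: A 85 + D 4 + E 85 = 174 chips; eligible A, E

Pot 1: 250 chips, eligible: A, B, C, E
Pot 2: 136 chips, eligible: A, B, E
Pot 3: 174 chips, eligible: A, E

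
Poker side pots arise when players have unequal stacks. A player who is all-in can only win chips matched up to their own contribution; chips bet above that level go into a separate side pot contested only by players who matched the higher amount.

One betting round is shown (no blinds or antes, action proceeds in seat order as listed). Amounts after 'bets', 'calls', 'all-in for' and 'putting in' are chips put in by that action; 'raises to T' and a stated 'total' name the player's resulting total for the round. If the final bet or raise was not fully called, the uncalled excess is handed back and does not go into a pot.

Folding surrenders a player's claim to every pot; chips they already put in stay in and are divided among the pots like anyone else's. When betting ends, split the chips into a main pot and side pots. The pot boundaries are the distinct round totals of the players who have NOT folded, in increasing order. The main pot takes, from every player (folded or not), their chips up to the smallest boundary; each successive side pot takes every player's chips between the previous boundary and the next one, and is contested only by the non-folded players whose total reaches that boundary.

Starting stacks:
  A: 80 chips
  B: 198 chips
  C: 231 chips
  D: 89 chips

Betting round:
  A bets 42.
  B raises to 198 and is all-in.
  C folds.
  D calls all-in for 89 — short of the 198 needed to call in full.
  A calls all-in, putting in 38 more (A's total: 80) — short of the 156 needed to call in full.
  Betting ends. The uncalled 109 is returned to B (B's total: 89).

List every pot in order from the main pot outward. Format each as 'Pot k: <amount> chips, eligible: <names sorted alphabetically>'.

Contributions (after 109 returned to B): A=80, B=89, D=89
Folded: C
Pot levels (distinct totals of non-folded players): 80, 89
Layer 1-80: 80 each from A, B, D = 80*3 = 240 chips; eligible A, B, D
Layer 81-89: 9 each from B, D = 9*2 = 18 chips; eligible B, D

Pot 1: 240 chips, eligible: A, B, D
Pot 2: 18 chips, eligible: B, D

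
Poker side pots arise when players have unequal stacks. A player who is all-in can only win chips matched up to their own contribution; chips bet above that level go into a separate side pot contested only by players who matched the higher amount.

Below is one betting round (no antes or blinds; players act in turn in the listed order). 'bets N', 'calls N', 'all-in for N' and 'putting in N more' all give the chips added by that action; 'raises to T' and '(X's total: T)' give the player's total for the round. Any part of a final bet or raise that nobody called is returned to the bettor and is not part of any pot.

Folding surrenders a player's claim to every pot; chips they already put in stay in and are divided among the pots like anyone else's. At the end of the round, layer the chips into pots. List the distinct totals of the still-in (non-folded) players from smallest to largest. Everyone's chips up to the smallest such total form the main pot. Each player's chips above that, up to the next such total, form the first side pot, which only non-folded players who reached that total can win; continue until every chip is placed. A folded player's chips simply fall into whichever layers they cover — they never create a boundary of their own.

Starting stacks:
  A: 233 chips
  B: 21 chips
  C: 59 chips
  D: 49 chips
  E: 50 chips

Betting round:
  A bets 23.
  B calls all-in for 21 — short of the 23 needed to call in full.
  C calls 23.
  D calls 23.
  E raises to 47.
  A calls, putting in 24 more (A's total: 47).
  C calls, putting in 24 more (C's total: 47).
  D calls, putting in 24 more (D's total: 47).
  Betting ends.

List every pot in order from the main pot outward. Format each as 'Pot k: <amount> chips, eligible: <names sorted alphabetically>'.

Contributions: A=47, B=21, C=47, D=47, E=47
Pot levels (distinct totals of non-folded players): 21, 47
Layer 1-21: 21 each from A, B, C, D, E = 21*5 = 105 chips; eligible A, B, C, D, E
Layer 22-47: 26 each from A, C, D, E = 26*4 = 104 chips; eligible A, C, D, E

Pot 1: 105 chips, eligible: A, B, C, D, E
Pot 2: 104 chips, eligible: A, C, D, E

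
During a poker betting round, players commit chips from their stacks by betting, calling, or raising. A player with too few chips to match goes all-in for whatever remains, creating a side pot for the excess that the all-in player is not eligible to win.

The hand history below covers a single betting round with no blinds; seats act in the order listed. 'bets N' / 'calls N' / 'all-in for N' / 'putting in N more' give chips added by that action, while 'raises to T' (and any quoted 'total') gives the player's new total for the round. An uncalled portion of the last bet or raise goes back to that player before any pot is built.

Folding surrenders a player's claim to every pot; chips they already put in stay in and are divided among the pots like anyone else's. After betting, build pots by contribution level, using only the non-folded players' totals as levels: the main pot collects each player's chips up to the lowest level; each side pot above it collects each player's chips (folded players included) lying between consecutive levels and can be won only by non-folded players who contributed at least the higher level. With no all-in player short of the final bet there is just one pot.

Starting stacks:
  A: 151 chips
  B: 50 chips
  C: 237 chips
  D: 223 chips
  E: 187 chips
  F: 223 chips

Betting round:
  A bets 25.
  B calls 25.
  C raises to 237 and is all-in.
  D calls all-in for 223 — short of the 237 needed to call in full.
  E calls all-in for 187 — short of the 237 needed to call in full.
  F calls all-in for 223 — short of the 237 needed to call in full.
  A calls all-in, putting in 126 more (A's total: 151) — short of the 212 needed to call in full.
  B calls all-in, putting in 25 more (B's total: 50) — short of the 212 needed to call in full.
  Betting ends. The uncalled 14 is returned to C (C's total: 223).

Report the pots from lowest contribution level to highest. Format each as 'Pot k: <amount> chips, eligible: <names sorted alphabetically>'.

Contributions (after 14 returned to C): A=151, B=50, C=223, D=223, E=187, F=223
Pot levels (distinct totals of non-folded players): 50, 151, 187, 223
Layer 1-50: 50 each from A, B, C, D, E, F = 50*6 = 300 chips; eligible A, B, C, D, E, F
Layer 51-151: 101 each from A, C, D, E, F = 101*5 = 505 chips; eligible A, C, D, E, F
Layer 152-187: 36 each from C, D, E, F = 36*4 = 144 chips; eligible C, D, E, F
Layer 188-223: 36 each from C, D, F = 36*3 = 108 chips; eligible C, D, F

Pot 1: 300 chips, eligible: A, B, C, D, E, F
Pot 2: 505 chips, eligible: A, C, D, E, F
Pot 3: 144 chips, eligible: C, D, E, F
Pot 4: 108 chips, eligible: C, D, F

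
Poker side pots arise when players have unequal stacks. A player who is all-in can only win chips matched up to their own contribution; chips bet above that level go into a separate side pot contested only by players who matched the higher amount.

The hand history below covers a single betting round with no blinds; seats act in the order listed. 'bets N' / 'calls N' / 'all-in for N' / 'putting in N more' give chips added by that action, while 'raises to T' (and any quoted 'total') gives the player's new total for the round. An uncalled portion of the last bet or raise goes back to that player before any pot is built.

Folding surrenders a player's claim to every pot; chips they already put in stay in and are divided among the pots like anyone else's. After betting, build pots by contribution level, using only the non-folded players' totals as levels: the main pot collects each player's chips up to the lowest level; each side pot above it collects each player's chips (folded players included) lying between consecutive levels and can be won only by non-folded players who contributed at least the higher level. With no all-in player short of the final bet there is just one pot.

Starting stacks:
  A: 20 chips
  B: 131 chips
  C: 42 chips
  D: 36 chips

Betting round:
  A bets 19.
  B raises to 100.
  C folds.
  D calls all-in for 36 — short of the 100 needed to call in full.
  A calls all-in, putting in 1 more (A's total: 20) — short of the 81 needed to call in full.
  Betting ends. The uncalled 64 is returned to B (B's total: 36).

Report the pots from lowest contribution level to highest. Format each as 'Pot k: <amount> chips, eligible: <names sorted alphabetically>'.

Pot 1: 60 chips, eligible: A, B, D
Pot 2: 32 chips, eligible: B, D

Derivation:
Contributions (after 64 returned to B): A=20, B=36, D=36
Folded: C
Pot levels (distinct totals of non-folded players): 20, 36
Layer 1-20: 20 each from A, B, D = 20*3 = 60 chips; eligible A, B, D
Layer 21-36: 16 each from B, D = 16*2 = 32 chips; eligible B, D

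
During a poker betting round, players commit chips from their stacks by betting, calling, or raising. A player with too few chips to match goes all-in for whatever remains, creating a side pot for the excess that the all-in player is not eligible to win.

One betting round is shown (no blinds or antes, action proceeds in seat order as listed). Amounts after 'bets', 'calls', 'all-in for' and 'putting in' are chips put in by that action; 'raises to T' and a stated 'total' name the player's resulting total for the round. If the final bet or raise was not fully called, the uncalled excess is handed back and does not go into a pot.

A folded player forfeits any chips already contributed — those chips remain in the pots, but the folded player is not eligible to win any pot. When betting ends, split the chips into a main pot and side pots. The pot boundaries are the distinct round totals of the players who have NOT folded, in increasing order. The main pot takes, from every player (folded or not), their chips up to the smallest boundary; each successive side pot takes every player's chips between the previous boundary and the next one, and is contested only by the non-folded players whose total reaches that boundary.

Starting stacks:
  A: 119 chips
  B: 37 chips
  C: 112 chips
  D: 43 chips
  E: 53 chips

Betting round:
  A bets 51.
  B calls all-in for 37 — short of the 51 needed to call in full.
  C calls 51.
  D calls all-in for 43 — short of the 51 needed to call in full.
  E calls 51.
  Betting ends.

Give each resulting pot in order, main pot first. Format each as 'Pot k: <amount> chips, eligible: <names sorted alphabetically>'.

Contributions: A=51, B=37, C=51, D=43, E=51
Pot levels (distinct totals of non-folded players): 37, 43, 51
Layer 1-37: 37 each from A, B, C, D, E = 37*5 = 185 chips; eligible A, B, C, D, E
Layer 38-43: 6 each from A, C, D, E = 6*4 = 24 chips; eligible A, C, D, E
Layer 44-51: 8 each from A, C, E = 8*3 = 24 chips; eligible A, C, E

Pot 1: 185 chips, eligible: A, B, C, D, E
Pot 2: 24 chips, eligible: A, C, D, E
Pot 3: 24 chips, eligible: A, C, E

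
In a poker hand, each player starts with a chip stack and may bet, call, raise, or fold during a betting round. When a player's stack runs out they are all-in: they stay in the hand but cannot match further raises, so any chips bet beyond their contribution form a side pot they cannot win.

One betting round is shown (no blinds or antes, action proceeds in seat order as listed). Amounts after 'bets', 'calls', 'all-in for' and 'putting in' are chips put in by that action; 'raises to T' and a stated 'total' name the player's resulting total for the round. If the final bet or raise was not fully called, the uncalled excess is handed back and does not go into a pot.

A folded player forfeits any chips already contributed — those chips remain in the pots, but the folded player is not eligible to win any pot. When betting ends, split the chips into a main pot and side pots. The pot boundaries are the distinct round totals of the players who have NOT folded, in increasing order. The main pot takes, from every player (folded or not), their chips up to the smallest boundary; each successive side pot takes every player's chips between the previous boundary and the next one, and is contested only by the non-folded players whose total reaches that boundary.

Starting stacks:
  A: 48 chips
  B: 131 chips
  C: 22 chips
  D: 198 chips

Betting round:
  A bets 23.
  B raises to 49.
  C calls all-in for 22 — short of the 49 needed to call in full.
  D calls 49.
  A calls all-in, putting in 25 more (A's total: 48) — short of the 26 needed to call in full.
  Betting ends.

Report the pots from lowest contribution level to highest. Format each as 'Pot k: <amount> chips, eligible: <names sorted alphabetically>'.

Contributions: A=48, B=49, C=22, D=49
Pot levels (distinct totals of non-folded players): 22, 48, 49
Layer 1-22: 22 each from A, B, C, D = 22*4 = 88 chips; eligible A, B, C, D
Layer 23-48: 26 each from A, B, D = 26*3 = 78 chips; eligible A, B, D
Layer 49-49: 1 each from B, D = 1*2 = 2 chips; eligible B, D

Pot 1: 88 chips, eligible: A, B, C, D
Pot 2: 78 chips, eligible: A, B, D
Pot 3: 2 chips, eligible: B, D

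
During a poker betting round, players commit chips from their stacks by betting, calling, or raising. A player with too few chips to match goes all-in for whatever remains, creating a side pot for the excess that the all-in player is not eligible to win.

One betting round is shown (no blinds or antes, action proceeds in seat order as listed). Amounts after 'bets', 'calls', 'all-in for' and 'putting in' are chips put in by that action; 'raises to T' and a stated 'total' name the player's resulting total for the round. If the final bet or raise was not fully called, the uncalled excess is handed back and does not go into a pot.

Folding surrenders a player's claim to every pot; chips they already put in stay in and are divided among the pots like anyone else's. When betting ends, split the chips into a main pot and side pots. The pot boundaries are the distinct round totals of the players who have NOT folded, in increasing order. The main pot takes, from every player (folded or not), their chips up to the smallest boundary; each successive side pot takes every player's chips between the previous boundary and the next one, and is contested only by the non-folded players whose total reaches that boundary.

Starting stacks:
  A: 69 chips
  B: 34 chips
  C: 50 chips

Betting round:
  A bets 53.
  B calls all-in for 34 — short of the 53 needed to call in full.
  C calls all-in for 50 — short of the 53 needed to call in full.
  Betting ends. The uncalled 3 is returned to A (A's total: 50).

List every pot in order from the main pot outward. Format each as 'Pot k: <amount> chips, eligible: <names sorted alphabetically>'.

Contributions (after 3 returned to A): A=50, B=34, C=50
Pot levels (distinct totals of non-folded players): 34, 50
Layer 1-34: 34 each from A, B, C = 34*3 = 102 chips; eligible A, B, C
Layer 35-50: 16 each from A, C = 16*2 = 32 chips; eligible A, C

Pot 1: 102 chips, eligible: A, B, C
Pot 2: 32 chips, eligible: A, C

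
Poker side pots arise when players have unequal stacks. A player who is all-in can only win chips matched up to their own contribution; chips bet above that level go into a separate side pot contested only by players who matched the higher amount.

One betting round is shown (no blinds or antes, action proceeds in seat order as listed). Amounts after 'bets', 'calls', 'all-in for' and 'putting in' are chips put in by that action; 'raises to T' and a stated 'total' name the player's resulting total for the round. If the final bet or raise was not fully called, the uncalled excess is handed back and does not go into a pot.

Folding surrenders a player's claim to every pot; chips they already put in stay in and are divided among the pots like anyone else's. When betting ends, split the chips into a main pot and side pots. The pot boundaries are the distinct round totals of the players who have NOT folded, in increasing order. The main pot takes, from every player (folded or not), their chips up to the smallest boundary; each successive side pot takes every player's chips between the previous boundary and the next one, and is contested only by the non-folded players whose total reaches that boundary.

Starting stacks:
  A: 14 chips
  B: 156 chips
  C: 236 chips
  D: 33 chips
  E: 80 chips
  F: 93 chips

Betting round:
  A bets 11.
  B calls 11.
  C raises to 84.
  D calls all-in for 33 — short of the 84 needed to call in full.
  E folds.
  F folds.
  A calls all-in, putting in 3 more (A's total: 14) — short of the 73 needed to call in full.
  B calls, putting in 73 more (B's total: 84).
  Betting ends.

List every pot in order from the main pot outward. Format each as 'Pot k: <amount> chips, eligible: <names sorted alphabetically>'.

Pot 1: 56 chips, eligible: A, B, C, D
Pot 2: 57 chips, eligible: B, C, D
Pot 3: 102 chips, eligible: B, C

Derivation:
Contributions: A=14, B=84, C=84, D=33
Folded: E, F
Pot levels (distinct totals of non-folded players): 14, 33, 84
Layer 1-14: 14 each from A, B, C, D = 14*4 = 56 chips; eligible A, B, C, D
Layer 15-33: 19 each from B, C, D = 19*3 = 57 chips; eligible B, C, D
Layer 34-84: 51 each from B, C = 51*2 = 102 chips; eligible B, C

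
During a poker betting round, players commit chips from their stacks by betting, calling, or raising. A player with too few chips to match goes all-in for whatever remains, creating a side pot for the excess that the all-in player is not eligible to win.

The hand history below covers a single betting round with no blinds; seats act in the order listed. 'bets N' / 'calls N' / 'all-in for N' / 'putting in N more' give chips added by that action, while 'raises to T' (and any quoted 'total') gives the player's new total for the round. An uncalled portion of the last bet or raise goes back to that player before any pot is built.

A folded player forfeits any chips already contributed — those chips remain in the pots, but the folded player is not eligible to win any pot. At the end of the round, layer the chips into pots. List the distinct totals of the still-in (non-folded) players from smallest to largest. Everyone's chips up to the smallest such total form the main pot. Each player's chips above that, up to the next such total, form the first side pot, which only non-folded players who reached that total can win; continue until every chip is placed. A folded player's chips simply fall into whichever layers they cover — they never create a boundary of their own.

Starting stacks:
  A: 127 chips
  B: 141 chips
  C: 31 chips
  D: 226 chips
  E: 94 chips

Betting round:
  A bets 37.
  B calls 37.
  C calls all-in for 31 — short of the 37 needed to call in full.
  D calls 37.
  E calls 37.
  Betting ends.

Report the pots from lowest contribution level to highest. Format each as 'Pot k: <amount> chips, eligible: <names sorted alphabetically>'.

Contributions: A=37, B=37, C=31, D=37, E=37
Pot levels (distinct totals of non-folded players): 31, 37
Layer 1-31: 31 each from A, B, C, D, E = 31*5 = 155 chips; eligible A, B, C, D, E
Layer 32-37: 6 each from A, B, D, E = 6*4 = 24 chips; eligible A, B, D, E

Pot 1: 155 chips, eligible: A, B, C, D, E
Pot 2: 24 chips, eligible: A, B, D, E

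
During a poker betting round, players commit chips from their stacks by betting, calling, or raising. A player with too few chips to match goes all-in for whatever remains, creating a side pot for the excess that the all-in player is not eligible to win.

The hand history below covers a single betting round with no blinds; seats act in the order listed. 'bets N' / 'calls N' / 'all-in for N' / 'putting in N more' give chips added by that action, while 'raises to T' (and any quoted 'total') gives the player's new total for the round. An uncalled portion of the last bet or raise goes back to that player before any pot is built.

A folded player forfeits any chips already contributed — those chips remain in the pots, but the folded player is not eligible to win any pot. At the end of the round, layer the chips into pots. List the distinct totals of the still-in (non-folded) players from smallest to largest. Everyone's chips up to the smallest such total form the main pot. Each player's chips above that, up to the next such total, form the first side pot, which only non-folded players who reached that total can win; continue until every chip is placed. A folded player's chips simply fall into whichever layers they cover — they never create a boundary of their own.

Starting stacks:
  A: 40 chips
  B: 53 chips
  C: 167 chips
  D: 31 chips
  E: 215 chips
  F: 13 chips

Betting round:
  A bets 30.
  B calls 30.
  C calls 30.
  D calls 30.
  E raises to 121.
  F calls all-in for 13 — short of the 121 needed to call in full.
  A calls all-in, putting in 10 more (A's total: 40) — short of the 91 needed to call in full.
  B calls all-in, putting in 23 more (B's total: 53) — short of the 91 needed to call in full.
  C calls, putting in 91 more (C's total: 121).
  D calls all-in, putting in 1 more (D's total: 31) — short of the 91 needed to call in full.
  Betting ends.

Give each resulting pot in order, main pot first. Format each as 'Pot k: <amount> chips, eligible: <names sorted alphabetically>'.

Pot 1: 78 chips, eligible: A, B, C, D, E, F
Pot 2: 90 chips, eligible: A, B, C, D, E
Pot 3: 36 chips, eligible: A, B, C, E
Pot 4: 39 chips, eligible: B, C, E
Pot 5: 136 chips, eligible: C, E

Derivation:
Contributions: A=40, B=53, C=121, D=31, E=121, F=13
Pot levels (distinct totals of non-folded players): 13, 31, 40, 53, 121
Layer 1-13: 13 each from A, B, C, D, E, F = 13*6 = 78 chips; eligible A, B, C, D, E, F
Layer 14-31: 18 each from A, B, C, D, E = 18*5 = 90 chips; eligible A, B, C, D, E
Layer 32-40: 9 each from A, B, C, E = 9*4 = 36 chips; eligible A, B, C, E
Layer 41-53: 13 each from B, C, E = 13*3 = 39 chips; eligible B, C, E
Layer 54-121: 68 each from C, E = 68*2 = 136 chips; eligible C, E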